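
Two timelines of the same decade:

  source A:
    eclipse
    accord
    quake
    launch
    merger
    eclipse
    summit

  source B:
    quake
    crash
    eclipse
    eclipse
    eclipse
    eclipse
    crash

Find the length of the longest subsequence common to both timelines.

2

Taking eclipse at source A[1]=source B[5], then eclipse at source A[6]=source B[6] gives a common subsequence of length 2, and the DP table's final entry dp[7][7] is also 2, so no common subsequence is longer.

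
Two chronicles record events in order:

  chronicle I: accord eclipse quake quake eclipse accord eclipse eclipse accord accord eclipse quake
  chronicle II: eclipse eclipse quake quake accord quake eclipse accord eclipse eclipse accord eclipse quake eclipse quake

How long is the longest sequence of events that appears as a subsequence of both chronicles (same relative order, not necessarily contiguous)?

One common subsequence of length 10: eclipse (chronicle I #2, chronicle II #2) → quake (chronicle I #3, chronicle II #4) → quake (chronicle I #4, chronicle II #6) → eclipse (chronicle I #5, chronicle II #7) → accord (chronicle I #6, chronicle II #8) → eclipse (chronicle I #7, chronicle II #9) → eclipse (chronicle I #8, chronicle II #10) → accord (chronicle I #9, chronicle II #11) → eclipse (chronicle I #11, chronicle II #14) → quake (chronicle I #12, chronicle II #15). dp[12][15] = 10 confirms this is the maximum.

10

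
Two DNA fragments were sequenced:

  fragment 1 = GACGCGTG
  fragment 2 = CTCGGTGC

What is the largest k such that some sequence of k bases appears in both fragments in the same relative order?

Pick C [3,3], G [4,4], G [6,5], T [7,6], G [8,7]; all 5 bases appear in both, in order, and the DP table's final entry dp[8][8] is also 5, so no common subsequence is longer.

5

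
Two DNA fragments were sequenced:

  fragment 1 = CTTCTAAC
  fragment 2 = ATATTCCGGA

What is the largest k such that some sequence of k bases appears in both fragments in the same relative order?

Pick T (fragment 1 #2, fragment 2 #4); then T (fragment 1 #3, fragment 2 #5); then C (fragment 1 #4, fragment 2 #7); then A (fragment 1 #7, fragment 2 #10); all 4 bases appear in both, in order, and the DP table's final entry dp[8][10] is also 4, so no common subsequence is longer.

4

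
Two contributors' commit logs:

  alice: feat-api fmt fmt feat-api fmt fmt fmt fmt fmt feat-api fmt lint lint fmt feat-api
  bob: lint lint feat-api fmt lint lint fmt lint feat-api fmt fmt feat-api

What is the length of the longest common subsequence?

7

Taking feat-api (alice #1, bob #3), then fmt (alice #2, bob #4), then fmt (alice #3, bob #7), then feat-api (alice #10, bob #9), then fmt (alice #11, bob #10), then fmt (alice #14, bob #11), then feat-api (alice #15, bob #12) gives a common subsequence of length 7. dp[15][12] = 7 confirms this is the maximum.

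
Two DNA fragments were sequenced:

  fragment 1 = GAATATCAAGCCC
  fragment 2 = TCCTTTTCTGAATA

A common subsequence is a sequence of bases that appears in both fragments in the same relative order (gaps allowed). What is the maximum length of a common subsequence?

One common subsequence of length 5: G (fragment 1 #1, fragment 2 #10) → A (fragment 1 #3, fragment 2 #11) → A (fragment 1 #5, fragment 2 #12) → T (fragment 1 #6, fragment 2 #13) → A (fragment 1 #9, fragment 2 #14). The LCS DP gives dp[13][14] = 5, so this is optimal.

5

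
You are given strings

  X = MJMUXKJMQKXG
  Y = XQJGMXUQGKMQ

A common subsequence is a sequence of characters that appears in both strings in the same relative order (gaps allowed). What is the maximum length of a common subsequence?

Let dp[i][j] be the LCS length of the first i characters of X and the first j characters of Y. dp[i][j] = dp[i-1][j-1]+1 when the i-th and j-th characters match, else max(dp[i-1][j], dp[i][j-1]).
    ·  X  Q  J  G  M  X  U  Q  G  K  M  Q
 ·  0  0  0  0  0  0  0  0  0  0  0  0  0
 M  0  0  0  0  0  1  1  1  1  1  1  1  1
 J  0  0  0  1  1  1  1  1  1  1  1  1  1
 M  0  0  0  1  1  2  2  2  2  2  2  2  2
 U  0  0  0  1  1  2  2  3  3  3  3  3  3
 X  0  1  1  1  1  2  3  3  3  3  3  3  3
 K  0  1  1  1  1  2  3  3  3  3  4  4  4
 J  0  1  1  2  2  2  3  3  3  3  4  4  4
 M  0  1  1  2  2  3  3  3  3  3  4  5  5
 Q  0  1  2  2  2  3  3  3  4  4  4  5  6
 K  0  1  2  2  2  3  3  3  4  4  5  5  6
 X  0  1  2  2  2  3  4  4  4  4  5  5  6
 G  0  1  2  2  3  3  4  4  4  5  5  5  6
dp[12][12] = 6. One LCS (by backtracking along matches): JMUKMQ.

6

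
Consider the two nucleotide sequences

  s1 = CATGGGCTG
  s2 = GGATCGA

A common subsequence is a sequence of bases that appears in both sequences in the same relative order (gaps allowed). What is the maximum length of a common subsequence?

4

One common subsequence of length 4: A at s1[2]=s2[3], T at s1[3]=s2[4], C at s1[7]=s2[5], G at s1[9]=s2[6], and the DP table's final entry dp[9][7] is also 4, so no common subsequence is longer.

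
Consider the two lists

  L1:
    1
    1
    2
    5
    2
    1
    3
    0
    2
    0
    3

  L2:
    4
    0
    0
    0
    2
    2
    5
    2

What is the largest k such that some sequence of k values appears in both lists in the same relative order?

Let dp[i][j] be the LCS length of the first i values of L1 and the first j values of L2. dp[i][j] = dp[i-1][j-1]+1 when the i-th and j-th values match, else max(dp[i-1][j], dp[i][j-1]).
    ·  4  0  0  0  2  2  5  2
 ·  0  0  0  0  0  0  0  0  0
 1  0  0  0  0  0  0  0  0  0
 1  0  0  0  0  0  0  0  0  0
 2  0  0  0  0  0  1  1  1  1
 5  0  0  0  0  0  1  1  2  2
 2  0  0  0  0  0  1  2  2  3
 1  0  0  0  0  0  1  2  2  3
 3  0  0  0  0  0  1  2  2  3
 0  0  0  1  1  1  1  2  2  3
 2  0  0  1  1  1  2  2  2  3
 0  0  0  1  2  2  2  2  2  3
 3  0  0  1  2  2  2  2  2  3
dp[11][8] = 3. One LCS (by backtracking along matches): 2, 5, 2.

3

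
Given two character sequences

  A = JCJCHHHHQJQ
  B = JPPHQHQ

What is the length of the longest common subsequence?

One common subsequence of length 4: J (A #1, B #1) → H (A #5, B #4) → H (A #8, B #6) → Q (A #11, B #7). dp[11][7] = 4 confirms this is the maximum.

4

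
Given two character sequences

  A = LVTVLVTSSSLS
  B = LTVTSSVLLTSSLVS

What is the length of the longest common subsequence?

10

One common subsequence of length 10: L at A[1]=B[1], V at A[2]=B[3], T at A[3]=B[4], V at A[4]=B[7], L at A[5]=B[9], T at A[7]=B[10], S at A[9]=B[11], S at A[10]=B[12], L at A[11]=B[13], S at A[12]=B[15]. The LCS DP gives dp[12][15] = 10, so this is optimal.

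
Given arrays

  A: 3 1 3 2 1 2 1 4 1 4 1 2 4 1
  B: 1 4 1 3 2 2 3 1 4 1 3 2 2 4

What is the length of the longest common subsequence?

9

One common subsequence of length 9: 1 (A #2, B #3), then 3 (A #3, B #4), then 2 (A #4, B #5), then 2 (A #6, B #6), then 1 (A #7, B #8), then 4 (A #8, B #9), then 1 (A #9, B #10), then 2 (A #12, B #13), then 4 (A #13, B #14). The LCS DP gives dp[14][14] = 9, so this is optimal.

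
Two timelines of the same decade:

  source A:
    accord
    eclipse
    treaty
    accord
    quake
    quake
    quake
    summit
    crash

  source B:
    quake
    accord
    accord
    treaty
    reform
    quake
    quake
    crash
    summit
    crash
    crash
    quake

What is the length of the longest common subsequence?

Match accord (source A #1, source B #3); then treaty (source A #3, source B #4); then quake (source A #5, source B #6); then quake (source A #6, source B #7); then summit (source A #8, source B #9); then crash (source A #9, source B #11) — 6 events in the same relative order in both. dp[9][12] = 6 confirms this is the maximum.

6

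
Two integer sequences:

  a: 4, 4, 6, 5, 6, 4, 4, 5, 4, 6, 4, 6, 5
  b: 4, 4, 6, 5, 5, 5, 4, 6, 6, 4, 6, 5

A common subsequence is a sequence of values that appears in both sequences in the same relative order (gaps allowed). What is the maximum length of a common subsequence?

Taking 4 [1,1]; then 4 [2,2]; then 6 [3,3]; then 5 [4,5]; then 5 [8,6]; then 4 [9,7]; then 6 [10,9]; then 4 [11,10]; then 6 [12,11]; then 5 [13,12] gives a common subsequence of length 10, and the DP table's final entry dp[13][12] is also 10, so no common subsequence is longer.

10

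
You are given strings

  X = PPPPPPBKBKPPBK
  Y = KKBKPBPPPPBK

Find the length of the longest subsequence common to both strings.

7

Pick P at X[1]=Y[5]; then P at X[5]=Y[7]; then P at X[6]=Y[8]; then P at X[11]=Y[9]; then P at X[12]=Y[10]; then B at X[13]=Y[11]; then K at X[14]=Y[12]; all 7 characters appear in both, in order, and the DP table's final entry dp[14][12] is also 7, so no common subsequence is longer.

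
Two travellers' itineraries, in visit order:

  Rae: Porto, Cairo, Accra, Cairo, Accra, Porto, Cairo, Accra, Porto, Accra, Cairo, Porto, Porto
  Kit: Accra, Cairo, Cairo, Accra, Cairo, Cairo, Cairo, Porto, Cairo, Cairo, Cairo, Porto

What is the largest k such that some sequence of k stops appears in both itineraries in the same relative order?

Pick Cairo (Rae #2, Kit #3) → Accra (Rae #3, Kit #4) → Cairo (Rae #4, Kit #7) → Porto (Rae #6, Kit #8) → Cairo (Rae #7, Kit #10) → Cairo (Rae #11, Kit #11) → Porto (Rae #13, Kit #12); all 7 stops appear in both, in order, and the DP table's final entry dp[13][12] is also 7, so no common subsequence is longer.

7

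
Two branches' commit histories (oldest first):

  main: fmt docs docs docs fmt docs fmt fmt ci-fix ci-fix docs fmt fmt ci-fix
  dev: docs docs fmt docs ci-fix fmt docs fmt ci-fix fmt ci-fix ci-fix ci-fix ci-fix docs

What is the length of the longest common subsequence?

10

One common subsequence of length 10: docs [2,1], then docs [3,2], then docs [4,4], then fmt [5,6], then docs [6,7], then fmt [7,8], then fmt [8,10], then ci-fix [9,13], then ci-fix [10,14], then docs [11,15]. Since dp[14][15] = 10, nothing longer is possible.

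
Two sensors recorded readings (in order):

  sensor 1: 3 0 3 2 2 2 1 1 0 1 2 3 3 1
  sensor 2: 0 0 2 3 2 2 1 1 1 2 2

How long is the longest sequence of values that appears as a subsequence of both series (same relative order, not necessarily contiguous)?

8

One common subsequence of length 8: 0 (sensor 1 #2, sensor 2 #2) → 3 (sensor 1 #3, sensor 2 #4) → 2 (sensor 1 #5, sensor 2 #5) → 2 (sensor 1 #6, sensor 2 #6) → 1 (sensor 1 #7, sensor 2 #7) → 1 (sensor 1 #8, sensor 2 #8) → 1 (sensor 1 #10, sensor 2 #9) → 2 (sensor 1 #11, sensor 2 #11), and the DP table's final entry dp[14][11] is also 8, so no common subsequence is longer.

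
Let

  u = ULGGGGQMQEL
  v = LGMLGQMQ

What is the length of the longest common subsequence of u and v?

6

Match L (u #2, v #1), G (u #3, v #2), G (u #6, v #5), Q (u #7, v #6), M (u #8, v #7), Q (u #9, v #8) — 6 characters in the same relative order in both. The LCS DP gives dp[11][8] = 6, so this is optimal.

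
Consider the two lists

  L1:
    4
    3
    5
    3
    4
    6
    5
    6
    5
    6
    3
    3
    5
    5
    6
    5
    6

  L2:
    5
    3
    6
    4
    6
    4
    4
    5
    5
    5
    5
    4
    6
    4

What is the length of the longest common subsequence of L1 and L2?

Taking 5 [3,1], 3 [4,2], 4 [5,4], 6 [6,5], 5 [7,8], 5 [9,9], 5 [13,10], 5 [14,11], 6 [15,13] gives a common subsequence of length 9. The LCS DP gives dp[17][14] = 9, so this is optimal.

9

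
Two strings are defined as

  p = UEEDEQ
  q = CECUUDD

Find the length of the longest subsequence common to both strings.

2

Let dp[i][j] be the LCS length of the first i characters of p and the first j characters of q. dp[i][j] = dp[i-1][j-1]+1 when the i-th and j-th characters match, else max(dp[i-1][j], dp[i][j-1]).
    ·  C  E  C  U  U  D  D
 ·  0  0  0  0  0  0  0  0
 U  0  0  0  0  1  1  1  1
 E  0  0  1  1  1  1  1  1
 E  0  0  1  1  1  1  1  1
 D  0  0  1  1  1  1  2  2
 E  0  0  1  1  1  1  2  2
 Q  0  0  1  1  1  1  2  2
dp[6][7] = 2. One LCS (by backtracking along matches): UD.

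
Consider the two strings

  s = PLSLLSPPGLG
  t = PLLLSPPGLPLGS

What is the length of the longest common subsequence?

10

Pick P at s[1]=t[1]; then L at s[2]=t[2]; then L at s[4]=t[3]; then L at s[5]=t[4]; then S at s[6]=t[5]; then P at s[7]=t[6]; then P at s[8]=t[7]; then G at s[9]=t[8]; then L at s[10]=t[11]; then G at s[11]=t[12]; all 10 characters appear in both, in order, and the DP table's final entry dp[11][13] is also 10, so no common subsequence is longer.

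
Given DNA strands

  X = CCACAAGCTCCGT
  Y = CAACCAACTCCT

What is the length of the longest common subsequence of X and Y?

One common subsequence of length 10: C at X[1]=Y[1] → C at X[2]=Y[4] → C at X[4]=Y[5] → A at X[5]=Y[6] → A at X[6]=Y[7] → C at X[8]=Y[8] → T at X[9]=Y[9] → C at X[10]=Y[10] → C at X[11]=Y[11] → T at X[13]=Y[12], and the DP table's final entry dp[13][12] is also 10, so no common subsequence is longer.

10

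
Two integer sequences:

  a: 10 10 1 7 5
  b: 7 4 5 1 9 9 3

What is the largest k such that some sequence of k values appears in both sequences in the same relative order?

Pick 7 (a #4, b #1), 5 (a #5, b #3); all 2 values appear in both, in order. dp[5][7] = 2 confirms this is the maximum.

2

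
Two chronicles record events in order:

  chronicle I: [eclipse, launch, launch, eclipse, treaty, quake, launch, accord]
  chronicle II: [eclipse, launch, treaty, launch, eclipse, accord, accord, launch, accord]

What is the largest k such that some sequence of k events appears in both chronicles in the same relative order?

One common subsequence of length 6: eclipse at chronicle I[1]=chronicle II[1] → launch at chronicle I[2]=chronicle II[2] → launch at chronicle I[3]=chronicle II[4] → eclipse at chronicle I[4]=chronicle II[5] → launch at chronicle I[7]=chronicle II[8] → accord at chronicle I[8]=chronicle II[9]. dp[8][9] = 6 confirms this is the maximum.

6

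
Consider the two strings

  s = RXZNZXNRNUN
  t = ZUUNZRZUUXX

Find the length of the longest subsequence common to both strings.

5

Taking Z (s #3, t #1) → N (s #4, t #4) → Z (s #5, t #5) → R (s #8, t #6) → U (s #10, t #9) gives a common subsequence of length 5. The LCS DP gives dp[11][11] = 5, so this is optimal.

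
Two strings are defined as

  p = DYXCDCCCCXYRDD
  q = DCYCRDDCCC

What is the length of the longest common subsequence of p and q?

7

One common subsequence of length 7: D (p #1, q #1) → Y (p #2, q #3) → C (p #4, q #4) → D (p #5, q #7) → C (p #7, q #8) → C (p #8, q #9) → C (p #9, q #10). The LCS DP gives dp[14][10] = 7, so this is optimal.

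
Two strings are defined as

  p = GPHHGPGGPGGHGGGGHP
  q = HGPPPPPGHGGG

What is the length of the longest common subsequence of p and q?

9

One common subsequence of length 9: G (p #1, q #2); then P (p #2, q #5); then P (p #6, q #6); then P (p #9, q #7); then G (p #11, q #8); then H (p #12, q #9); then G (p #14, q #10); then G (p #15, q #11); then G (p #16, q #12). dp[18][12] = 9 confirms this is the maximum.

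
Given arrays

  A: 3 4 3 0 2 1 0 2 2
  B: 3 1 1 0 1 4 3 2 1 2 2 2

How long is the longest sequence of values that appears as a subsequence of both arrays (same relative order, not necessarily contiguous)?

7

Pick 3 [1,1]; then 4 [2,6]; then 3 [3,7]; then 2 [5,8]; then 1 [6,9]; then 2 [8,11]; then 2 [9,12]; all 7 values appear in both, in order. Since dp[9][12] = 7, nothing longer is possible.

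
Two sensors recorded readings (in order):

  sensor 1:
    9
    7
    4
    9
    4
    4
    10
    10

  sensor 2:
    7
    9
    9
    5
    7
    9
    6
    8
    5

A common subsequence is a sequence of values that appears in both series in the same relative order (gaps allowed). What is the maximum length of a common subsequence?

3

Let dp[i][j] be the LCS length of the first i values of sensor 1 and the first j values of sensor 2. dp[i][j] = dp[i-1][j-1]+1 when the i-th and j-th values match, else max(dp[i-1][j], dp[i][j-1]).
    ·  7  9  9  5  7  9  6  8  5
 ·  0  0  0  0  0  0  0  0  0  0
 9  0  0  1  1  1  1  1  1  1  1
 7  0  1  1  1  1  2  2  2  2  2
 4  0  1  1  1  1  2  2  2  2  2
 9  0  1  2  2  2  2  3  3  3  3
 4  0  1  2  2  2  2  3  3  3  3
 4  0  1  2  2  2  2  3  3  3  3
10  0  1  2  2  2  2  3  3  3  3
10  0  1  2  2  2  2  3  3  3  3
dp[8][9] = 3. One LCS (by backtracking along matches): 9, 7, 9.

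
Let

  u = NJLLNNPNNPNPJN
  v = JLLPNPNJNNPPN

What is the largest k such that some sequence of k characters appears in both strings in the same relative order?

One common subsequence of length 10: J (u #2, v #1); then L (u #3, v #2); then L (u #4, v #3); then N (u #5, v #5); then N (u #6, v #7); then N (u #8, v #9); then N (u #9, v #10); then P (u #10, v #11); then P (u #12, v #12); then N (u #14, v #13), and the DP table's final entry dp[14][13] is also 10, so no common subsequence is longer.

10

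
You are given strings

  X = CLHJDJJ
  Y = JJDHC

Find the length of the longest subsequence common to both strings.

2

Let dp[i][j] be the LCS length of the first i characters of X and the first j characters of Y. dp[i][j] = dp[i-1][j-1]+1 when the i-th and j-th characters match, else max(dp[i-1][j], dp[i][j-1]).
    ·  J  J  D  H  C
 ·  0  0  0  0  0  0
 C  0  0  0  0  0  1
 L  0  0  0  0  0  1
 H  0  0  0  0  1  1
 J  0  1  1  1  1  1
 D  0  1  1  2  2  2
 J  0  1  2  2  2  2
 J  0  1  2  2  2  2
dp[7][5] = 2. One LCS (by backtracking along matches): JD.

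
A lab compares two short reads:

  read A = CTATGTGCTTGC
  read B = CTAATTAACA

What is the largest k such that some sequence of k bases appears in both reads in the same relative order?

Taking C (read A #1, read B #1); then T (read A #2, read B #2); then A (read A #3, read B #4); then T (read A #4, read B #5); then T (read A #6, read B #6); then C (read A #8, read B #9) gives a common subsequence of length 6. Since dp[12][10] = 6, nothing longer is possible.

6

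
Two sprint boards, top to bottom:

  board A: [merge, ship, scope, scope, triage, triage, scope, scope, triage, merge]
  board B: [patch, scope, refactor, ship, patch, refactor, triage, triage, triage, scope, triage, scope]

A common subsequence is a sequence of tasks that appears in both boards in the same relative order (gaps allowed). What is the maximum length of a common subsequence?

One common subsequence of length 5: ship [2,4]; then triage [5,8]; then triage [6,9]; then scope [7,10]; then scope [8,12]. Since dp[10][12] = 5, nothing longer is possible.

5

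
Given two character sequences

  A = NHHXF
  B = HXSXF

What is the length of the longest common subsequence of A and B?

3

Match H at A[2]=B[1], X at A[4]=B[4], F at A[5]=B[5] — 3 characters in the same relative order in both. dp[5][5] = 3 confirms this is the maximum.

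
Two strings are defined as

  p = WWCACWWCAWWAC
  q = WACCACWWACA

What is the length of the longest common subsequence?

9

Let dp[i][j] be the LCS length of the first i characters of p and the first j characters of q. dp[i][j] = dp[i-1][j-1]+1 when the i-th and j-th characters match, else max(dp[i-1][j], dp[i][j-1]).
    ·  W  A  C  C  A  C  W  W  A  C  A
 ·  0  0  0  0  0  0  0  0  0  0  0  0
 W  0  1  1  1  1  1  1  1  1  1  1  1
 W  0  1  1  1  1  1  1  2  2  2  2  2
 C  0  1  1  2  2  2  2  2  2  2  3  3
 A  0  1  2  2  2  3  3  3  3  3  3  4
 C  0  1  2  3  3  3  4  4  4  4  4  4
 W  0  1  2  3  3  3  4  5  5  5  5  5
 W  0  1  2  3  3  3  4  5  6  6  6  6
 C  0  1  2  3  4  4  4  5  6  6  7  7
 A  0  1  2  3  4  5  5  5  6  7  7  8
 W  0  1  2  3  4  5  5  6  6  7  7  8
 W  0  1  2  3  4  5  5  6  7  7  7  8
 A  0  1  2  3  4  5  5  6  7  8  8  8
 C  0  1  2  3  4  5  6  6  7  8  9  9
dp[13][11] = 9. One LCS (by backtracking along matches): WACCAWWAC.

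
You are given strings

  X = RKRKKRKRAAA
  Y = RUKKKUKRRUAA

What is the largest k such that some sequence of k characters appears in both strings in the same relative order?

8

Pick R [1,1], K [2,4], K [4,5], K [5,7], R [6,8], R [8,9], A [10,11], A [11,12]; all 8 characters appear in both, in order. The LCS DP gives dp[11][12] = 8, so this is optimal.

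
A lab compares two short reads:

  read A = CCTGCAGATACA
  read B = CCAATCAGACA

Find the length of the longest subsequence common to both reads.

9

Pick C at read A[1]=read B[1]; then C at read A[2]=read B[2]; then T at read A[3]=read B[5]; then C at read A[5]=read B[6]; then A at read A[6]=read B[7]; then G at read A[7]=read B[8]; then A at read A[10]=read B[9]; then C at read A[11]=read B[10]; then A at read A[12]=read B[11]; all 9 bases appear in both, in order. Since dp[12][11] = 9, nothing longer is possible.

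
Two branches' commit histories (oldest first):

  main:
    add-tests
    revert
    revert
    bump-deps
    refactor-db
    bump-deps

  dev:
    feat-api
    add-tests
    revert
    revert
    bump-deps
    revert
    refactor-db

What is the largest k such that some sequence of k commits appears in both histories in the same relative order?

5

Taking add-tests [1,2] → revert [2,3] → revert [3,4] → bump-deps [4,5] → refactor-db [5,7] gives a common subsequence of length 5, and the DP table's final entry dp[6][7] is also 5, so no common subsequence is longer.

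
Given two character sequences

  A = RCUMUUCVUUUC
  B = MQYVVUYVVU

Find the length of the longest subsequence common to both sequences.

Pick M (A #4, B #1); then U (A #5, B #6); then V (A #8, B #9); then U (A #11, B #10); all 4 characters appear in both, in order, and the DP table's final entry dp[12][10] is also 4, so no common subsequence is longer.

4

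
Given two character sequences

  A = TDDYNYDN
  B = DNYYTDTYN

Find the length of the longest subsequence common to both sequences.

5

Let dp[i][j] be the LCS length of the first i characters of A and the first j characters of B. dp[i][j] = dp[i-1][j-1]+1 when the i-th and j-th characters match, else max(dp[i-1][j], dp[i][j-1]).
    ·  D  N  Y  Y  T  D  T  Y  N
 ·  0  0  0  0  0  0  0  0  0  0
 T  0  0  0  0  0  1  1  1  1  1
 D  0  1  1  1  1  1  2  2  2  2
 D  0  1  1  1  1  1  2  2  2  2
 Y  0  1  1  2  2  2  2  2  3  3
 N  0  1  2  2  2  2  2  2  3  4
 Y  0  1  2  3  3  3  3  3  3  4
 D  0  1  2  3  3  3  4  4  4  4
 N  0  1  2  3  3  3  4  4  4  5
dp[8][9] = 5. One LCS (by backtracking along matches): DYYDN.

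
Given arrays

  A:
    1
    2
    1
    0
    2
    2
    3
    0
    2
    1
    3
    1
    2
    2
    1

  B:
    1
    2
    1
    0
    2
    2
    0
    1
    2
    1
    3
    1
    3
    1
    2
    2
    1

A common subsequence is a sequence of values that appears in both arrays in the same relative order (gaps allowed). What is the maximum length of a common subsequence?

Match 1 (A #1, B #1), then 2 (A #2, B #2), then 1 (A #3, B #3), then 0 (A #4, B #4), then 2 (A #5, B #5), then 2 (A #6, B #6), then 0 (A #8, B #7), then 2 (A #9, B #9), then 1 (A #10, B #12), then 3 (A #11, B #13), then 1 (A #12, B #14), then 2 (A #13, B #15), then 2 (A #14, B #16), then 1 (A #15, B #17) — 14 values in the same relative order in both. dp[15][17] = 14 confirms this is the maximum.

14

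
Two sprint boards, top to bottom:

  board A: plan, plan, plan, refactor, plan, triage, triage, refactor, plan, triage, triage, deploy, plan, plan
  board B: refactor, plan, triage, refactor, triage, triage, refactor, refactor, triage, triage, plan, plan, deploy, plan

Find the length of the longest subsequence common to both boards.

9

Taking plan at board A[1]=board B[2], refactor at board A[4]=board B[4], triage at board A[6]=board B[5], triage at board A[7]=board B[6], refactor at board A[8]=board B[8], triage at board A[10]=board B[9], triage at board A[11]=board B[10], deploy at board A[12]=board B[13], plan at board A[14]=board B[14] gives a common subsequence of length 9. dp[14][14] = 9 confirms this is the maximum.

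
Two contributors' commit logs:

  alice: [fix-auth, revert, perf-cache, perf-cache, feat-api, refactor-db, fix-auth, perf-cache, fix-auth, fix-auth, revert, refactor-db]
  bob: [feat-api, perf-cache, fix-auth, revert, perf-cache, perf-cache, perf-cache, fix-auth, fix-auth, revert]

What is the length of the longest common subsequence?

8

One common subsequence of length 8: fix-auth (alice #1, bob #3), revert (alice #2, bob #4), perf-cache (alice #3, bob #5), perf-cache (alice #4, bob #6), perf-cache (alice #8, bob #7), fix-auth (alice #9, bob #8), fix-auth (alice #10, bob #9), revert (alice #11, bob #10). Since dp[12][10] = 8, nothing longer is possible.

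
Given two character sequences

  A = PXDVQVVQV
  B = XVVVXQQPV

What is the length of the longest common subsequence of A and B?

Match X at A[2]=B[1], V at A[4]=B[2], V at A[6]=B[3], V at A[7]=B[4], Q at A[8]=B[7], V at A[9]=B[9] — 6 characters in the same relative order in both. Since dp[9][9] = 6, nothing longer is possible.

6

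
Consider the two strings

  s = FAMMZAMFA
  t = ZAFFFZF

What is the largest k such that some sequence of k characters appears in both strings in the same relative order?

Let dp[i][j] be the LCS length of the first i characters of s and the first j characters of t. dp[i][j] = dp[i-1][j-1]+1 when the i-th and j-th characters match, else max(dp[i-1][j], dp[i][j-1]).
    ·  Z  A  F  F  F  Z  F
 ·  0  0  0  0  0  0  0  0
 F  0  0  0  1  1  1  1  1
 A  0  0  1  1  1  1  1  1
 M  0  0  1  1  1  1  1  1
 M  0  0  1  1  1  1  1  1
 Z  0  1  1  1  1  1  2  2
 A  0  1  2  2  2  2  2  2
 M  0  1  2  2  2  2  2  2
 F  0  1  2  3  3  3  3  3
 A  0  1  2  3  3  3  3  3
dp[9][7] = 3. One LCS (by backtracking along matches): FZF.

3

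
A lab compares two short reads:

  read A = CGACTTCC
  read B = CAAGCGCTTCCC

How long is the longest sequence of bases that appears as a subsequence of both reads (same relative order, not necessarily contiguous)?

7

Let dp[i][j] be the LCS length of the first i bases of read A and the first j bases of read B. dp[i][j] = dp[i-1][j-1]+1 when the i-th and j-th bases match, else max(dp[i-1][j], dp[i][j-1]).
    ·  C  A  A  G  C  G  C  T  T  C  C  C
 ·  0  0  0  0  0  0  0  0  0  0  0  0  0
 C  0  1  1  1  1  1  1  1  1  1  1  1  1
 G  0  1  1  1  2  2  2  2  2  2  2  2  2
 A  0  1  2  2  2  2  2  2  2  2  2  2  2
 C  0  1  2  2  2  3  3  3  3  3  3  3  3
 T  0  1  2  2  2  3  3  3  4  4  4  4  4
 T  0  1  2  2  2  3  3  3  4  5  5  5  5
 C  0  1  2  2  2  3  3  4  4  5  6  6  6
 C  0  1  2  2  2  3  3  4  4  5  6  7  7
dp[8][12] = 7. One LCS (by backtracking along matches): CGCTTCC.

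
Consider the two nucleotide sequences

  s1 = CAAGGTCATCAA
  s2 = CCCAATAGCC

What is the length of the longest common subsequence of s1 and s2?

Taking C [1,3]; then A [2,5]; then A [3,7]; then G [5,8]; then C [7,9]; then C [10,10] gives a common subsequence of length 6. The LCS DP gives dp[12][10] = 6, so this is optimal.

6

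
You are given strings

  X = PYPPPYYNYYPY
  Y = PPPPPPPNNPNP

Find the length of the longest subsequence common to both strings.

6

Let dp[i][j] be the LCS length of the first i characters of X and the first j characters of Y. dp[i][j] = dp[i-1][j-1]+1 when the i-th and j-th characters match, else max(dp[i-1][j], dp[i][j-1]).
    ·  P  P  P  P  P  P  P  N  N  P  N  P
 ·  0  0  0  0  0  0  0  0  0  0  0  0  0
 P  0  1  1  1  1  1  1  1  1  1  1  1  1
 Y  0  1  1  1  1  1  1  1  1  1  1  1  1
 P  0  1  2  2  2  2  2  2  2  2  2  2  2
 P  0  1  2  3  3  3  3  3  3  3  3  3  3
 P  0  1  2  3  4  4  4  4  4  4  4  4  4
 Y  0  1  2  3  4  4  4  4  4  4  4  4  4
 Y  0  1  2  3  4  4  4  4  4  4  4  4  4
 N  0  1  2  3  4  4  4  4  5  5  5  5  5
 Y  0  1  2  3  4  4  4  4  5  5  5  5  5
 Y  0  1  2  3  4  4  4  4  5  5  5  5  5
 P  0  1  2  3  4  5  5  5  5  5  6  6  6
 Y  0  1  2  3  4  5  5  5  5  5  6  6  6
dp[12][12] = 6. One LCS (by backtracking along matches): PPPPNP.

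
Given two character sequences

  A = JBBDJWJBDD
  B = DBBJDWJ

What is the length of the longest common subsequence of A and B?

Pick B at A[2]=B[2] → B at A[3]=B[3] → D at A[4]=B[5] → W at A[6]=B[6] → J at A[7]=B[7]; all 5 characters appear in both, in order. Since dp[10][7] = 5, nothing longer is possible.

5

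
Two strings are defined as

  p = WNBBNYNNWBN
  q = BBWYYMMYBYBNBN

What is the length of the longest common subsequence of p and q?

Pick W at p[1]=q[3], then B at p[3]=q[9], then B at p[4]=q[11], then N at p[8]=q[12], then B at p[10]=q[13], then N at p[11]=q[14]; all 6 characters appear in both, in order. dp[11][14] = 6 confirms this is the maximum.

6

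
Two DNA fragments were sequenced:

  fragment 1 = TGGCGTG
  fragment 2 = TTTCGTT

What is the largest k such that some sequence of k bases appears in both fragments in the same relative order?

4

Let dp[i][j] be the LCS length of the first i bases of fragment 1 and the first j bases of fragment 2. dp[i][j] = dp[i-1][j-1]+1 when the i-th and j-th bases match, else max(dp[i-1][j], dp[i][j-1]).
    ·  T  T  T  C  G  T  T
 ·  0  0  0  0  0  0  0  0
 T  0  1  1  1  1  1  1  1
 G  0  1  1  1  1  2  2  2
 G  0  1  1  1  1  2  2  2
 C  0  1  1  1  2  2  2  2
 G  0  1  1  1  2  3  3  3
 T  0  1  2  2  2  3  4  4
 G  0  1  2  2  2  3  4  4
dp[7][7] = 4. One LCS (by backtracking along matches): TCGT.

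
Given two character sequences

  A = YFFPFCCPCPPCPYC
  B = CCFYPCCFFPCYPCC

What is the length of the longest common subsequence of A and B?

9

Taking Y (A #1, B #4); then P (A #4, B #5); then C (A #6, B #6); then C (A #7, B #7); then P (A #8, B #10); then C (A #9, B #11); then P (A #11, B #13); then C (A #12, B #14); then C (A #15, B #15) gives a common subsequence of length 9. Since dp[15][15] = 9, nothing longer is possible.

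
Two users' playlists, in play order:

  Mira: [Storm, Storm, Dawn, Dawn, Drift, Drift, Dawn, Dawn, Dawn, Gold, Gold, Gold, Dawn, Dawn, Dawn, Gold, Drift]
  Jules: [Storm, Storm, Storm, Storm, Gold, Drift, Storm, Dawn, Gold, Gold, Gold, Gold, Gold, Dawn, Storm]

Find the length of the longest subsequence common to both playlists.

One common subsequence of length 8: Storm [1,3] → Storm [2,4] → Drift [5,6] → Dawn [7,8] → Gold [10,11] → Gold [11,12] → Gold [12,13] → Dawn [13,14], and the DP table's final entry dp[17][15] is also 8, so no common subsequence is longer.

8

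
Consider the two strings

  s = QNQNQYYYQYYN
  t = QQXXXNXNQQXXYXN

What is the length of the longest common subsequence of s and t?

7

Match Q (s #1, t #2) → N (s #2, t #6) → N (s #4, t #8) → Q (s #5, t #9) → Q (s #9, t #10) → Y (s #10, t #13) → N (s #12, t #15) — 7 characters in the same relative order in both. The LCS DP gives dp[12][15] = 7, so this is optimal.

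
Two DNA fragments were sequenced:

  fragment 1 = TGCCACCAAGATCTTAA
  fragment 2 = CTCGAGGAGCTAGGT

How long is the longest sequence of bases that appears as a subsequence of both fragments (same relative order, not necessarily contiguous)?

One common subsequence of length 8: T [1,2]; then G [2,4]; then A [5,5]; then A [9,8]; then G [10,9]; then C [13,10]; then T [14,11]; then T [15,15]. Since dp[17][15] = 8, nothing longer is possible.

8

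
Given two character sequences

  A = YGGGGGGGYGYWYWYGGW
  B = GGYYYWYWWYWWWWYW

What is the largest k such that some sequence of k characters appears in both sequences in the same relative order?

9

One common subsequence of length 9: G (A #2, B #1); then G (A #3, B #2); then Y (A #9, B #5); then Y (A #11, B #7); then W (A #12, B #9); then Y (A #13, B #10); then W (A #14, B #14); then Y (A #15, B #15); then W (A #18, B #16). dp[18][16] = 9 confirms this is the maximum.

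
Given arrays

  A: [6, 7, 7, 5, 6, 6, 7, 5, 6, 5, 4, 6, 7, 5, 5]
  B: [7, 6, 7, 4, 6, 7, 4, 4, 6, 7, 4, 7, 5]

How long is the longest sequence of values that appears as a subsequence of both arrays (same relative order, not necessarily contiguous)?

Pick 6 at A[1]=B[2], 7 at A[2]=B[3], 7 at A[3]=B[6], 6 at A[6]=B[9], 7 at A[7]=B[10], 4 at A[11]=B[11], 7 at A[13]=B[12], 5 at A[15]=B[13]; all 8 values appear in both, in order. Since dp[15][13] = 8, nothing longer is possible.

8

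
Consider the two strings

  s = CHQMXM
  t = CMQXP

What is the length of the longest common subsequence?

3

Let dp[i][j] be the LCS length of the first i characters of s and the first j characters of t. dp[i][j] = dp[i-1][j-1]+1 when the i-th and j-th characters match, else max(dp[i-1][j], dp[i][j-1]).
    ·  C  M  Q  X  P
 ·  0  0  0  0  0  0
 C  0  1  1  1  1  1
 H  0  1  1  1  1  1
 Q  0  1  1  2  2  2
 M  0  1  2  2  2  2
 X  0  1  2  2  3  3
 M  0  1  2  2  3  3
dp[6][5] = 3. One LCS (by backtracking along matches): CQX.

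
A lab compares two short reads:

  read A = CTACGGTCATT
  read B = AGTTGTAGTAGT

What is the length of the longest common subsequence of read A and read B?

7

One common subsequence of length 7: A [3,1]; then G [5,2]; then G [6,5]; then T [7,6]; then A [9,7]; then T [10,9]; then T [11,12]. Since dp[11][12] = 7, nothing longer is possible.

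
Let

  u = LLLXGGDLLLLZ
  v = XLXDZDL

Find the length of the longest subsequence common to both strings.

4

Let dp[i][j] be the LCS length of the first i characters of u and the first j characters of v. dp[i][j] = dp[i-1][j-1]+1 when the i-th and j-th characters match, else max(dp[i-1][j], dp[i][j-1]).
    ·  X  L  X  D  Z  D  L
 ·  0  0  0  0  0  0  0  0
 L  0  0  1  1  1  1  1  1
 L  0  0  1  1  1  1  1  2
 L  0  0  1  1  1  1  1  2
 X  0  1  1  2  2  2  2  2
 G  0  1  1  2  2  2  2  2
 G  0  1  1  2  2  2  2  2
 D  0  1  1  2  3  3  3  3
 L  0  1  2  2  3  3  3  4
 L  0  1  2  2  3  3  3  4
 L  0  1  2  2  3  3  3  4
 L  0  1  2  2  3  3  3  4
 Z  0  1  2  2  3  4  4  4
dp[12][7] = 4. One LCS (by backtracking along matches): LXDL.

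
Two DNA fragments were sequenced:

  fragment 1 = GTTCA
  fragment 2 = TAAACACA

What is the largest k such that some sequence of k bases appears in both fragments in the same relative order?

3

Let dp[i][j] be the LCS length of the first i bases of fragment 1 and the first j bases of fragment 2. dp[i][j] = dp[i-1][j-1]+1 when the i-th and j-th bases match, else max(dp[i-1][j], dp[i][j-1]).
    ·  T  A  A  A  C  A  C  A
 ·  0  0  0  0  0  0  0  0  0
 G  0  0  0  0  0  0  0  0  0
 T  0  1  1  1  1  1  1  1  1
 T  0  1  1  1  1  1  1  1  1
 C  0  1  1  1  1  2  2  2  2
 A  0  1  2  2  2  2  3  3  3
dp[5][8] = 3. One LCS (by backtracking along matches): TCA.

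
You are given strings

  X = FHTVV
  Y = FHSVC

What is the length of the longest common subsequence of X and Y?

One common subsequence of length 3: F [1,1]; then H [2,2]; then V [4,4]. Since dp[5][5] = 3, nothing longer is possible.

3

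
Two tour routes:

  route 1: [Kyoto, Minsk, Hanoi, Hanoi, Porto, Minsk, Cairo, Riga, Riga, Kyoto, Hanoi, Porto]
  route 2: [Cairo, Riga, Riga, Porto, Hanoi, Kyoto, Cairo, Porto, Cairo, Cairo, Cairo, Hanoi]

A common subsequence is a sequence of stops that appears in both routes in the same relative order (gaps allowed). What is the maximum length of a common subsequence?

5

One common subsequence of length 5: Cairo (route 1 #7, route 2 #1) → Riga (route 1 #8, route 2 #2) → Riga (route 1 #9, route 2 #3) → Kyoto (route 1 #10, route 2 #6) → Hanoi (route 1 #11, route 2 #12). Since dp[12][12] = 5, nothing longer is possible.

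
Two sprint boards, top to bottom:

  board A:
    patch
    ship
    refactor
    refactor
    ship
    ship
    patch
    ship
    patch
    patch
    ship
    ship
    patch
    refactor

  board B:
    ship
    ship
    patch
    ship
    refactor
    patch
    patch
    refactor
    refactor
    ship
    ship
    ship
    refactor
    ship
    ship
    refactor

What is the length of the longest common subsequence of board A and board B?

Match patch [1,3]; then ship [2,4]; then refactor [3,8]; then refactor [4,9]; then ship [5,10]; then ship [6,11]; then ship [8,12]; then ship [11,14]; then ship [12,15]; then refactor [14,16] — 10 tasks in the same relative order in both, and the DP table's final entry dp[14][16] is also 10, so no common subsequence is longer.

10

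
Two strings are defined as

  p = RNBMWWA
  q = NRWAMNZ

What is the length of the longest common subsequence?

Pick R [1,2] → W [6,3] → A [7,4]; all 3 characters appear in both, in order. The LCS DP gives dp[7][7] = 3, so this is optimal.

3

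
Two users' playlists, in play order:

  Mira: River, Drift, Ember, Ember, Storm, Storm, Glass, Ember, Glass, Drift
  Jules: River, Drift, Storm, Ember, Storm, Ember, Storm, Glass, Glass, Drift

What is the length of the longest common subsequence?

One common subsequence of length 8: River (Mira #1, Jules #1) → Drift (Mira #2, Jules #2) → Ember (Mira #3, Jules #4) → Ember (Mira #4, Jules #6) → Storm (Mira #6, Jules #7) → Glass (Mira #7, Jules #8) → Glass (Mira #9, Jules #9) → Drift (Mira #10, Jules #10), and the DP table's final entry dp[10][10] is also 8, so no common subsequence is longer.

8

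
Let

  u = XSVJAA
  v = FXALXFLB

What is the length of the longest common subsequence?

Let dp[i][j] be the LCS length of the first i characters of u and the first j characters of v. dp[i][j] = dp[i-1][j-1]+1 when the i-th and j-th characters match, else max(dp[i-1][j], dp[i][j-1]).
    ·  F  X  A  L  X  F  L  B
 ·  0  0  0  0  0  0  0  0  0
 X  0  0  1  1  1  1  1  1  1
 S  0  0  1  1  1  1  1  1  1
 V  0  0  1  1  1  1  1  1  1
 J  0  0  1  1  1  1  1  1  1
 A  0  0  1  2  2  2  2  2  2
 A  0  0  1  2  2  2  2  2  2
dp[6][8] = 2. One LCS (by backtracking along matches): XA.

2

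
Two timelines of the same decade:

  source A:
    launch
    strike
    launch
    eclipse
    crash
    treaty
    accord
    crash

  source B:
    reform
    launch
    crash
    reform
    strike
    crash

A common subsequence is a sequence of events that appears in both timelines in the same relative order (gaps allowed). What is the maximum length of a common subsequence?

Match launch at source A[1]=source B[2], then strike at source A[2]=source B[5], then crash at source A[8]=source B[6] — 3 events in the same relative order in both. dp[8][6] = 3 confirms this is the maximum.

3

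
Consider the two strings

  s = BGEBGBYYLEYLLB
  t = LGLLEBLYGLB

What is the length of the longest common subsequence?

7

Match G [2,2], then E [3,5], then B [6,6], then L [9,7], then Y [11,8], then L [13,10], then B [14,11] — 7 characters in the same relative order in both. Since dp[14][11] = 7, nothing longer is possible.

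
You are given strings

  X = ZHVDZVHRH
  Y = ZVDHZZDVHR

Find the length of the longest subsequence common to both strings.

Match Z (X #1, Y #1) → V (X #3, Y #2) → D (X #4, Y #3) → Z (X #5, Y #6) → V (X #6, Y #8) → H (X #7, Y #9) → R (X #8, Y #10) — 7 characters in the same relative order in both. dp[9][10] = 7 confirms this is the maximum.

7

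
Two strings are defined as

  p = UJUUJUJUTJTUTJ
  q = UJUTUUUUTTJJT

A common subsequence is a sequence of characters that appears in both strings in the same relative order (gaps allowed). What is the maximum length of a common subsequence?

9

Pick U [1,1] → J [2,2] → U [3,5] → U [4,6] → U [6,7] → U [8,8] → T [9,10] → J [10,12] → T [13,13]; all 9 characters appear in both, in order, and the DP table's final entry dp[14][13] is also 9, so no common subsequence is longer.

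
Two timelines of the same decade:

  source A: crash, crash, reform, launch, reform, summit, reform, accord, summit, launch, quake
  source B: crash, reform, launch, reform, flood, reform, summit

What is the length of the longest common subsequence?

One common subsequence of length 6: crash (source A #2, source B #1), then reform (source A #3, source B #2), then launch (source A #4, source B #3), then reform (source A #5, source B #4), then reform (source A #7, source B #6), then summit (source A #9, source B #7). dp[11][7] = 6 confirms this is the maximum.

6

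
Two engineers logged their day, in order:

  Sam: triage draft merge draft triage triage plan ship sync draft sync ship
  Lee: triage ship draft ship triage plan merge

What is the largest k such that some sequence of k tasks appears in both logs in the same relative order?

Match triage [1,1], draft [2,3], triage [6,5], plan [7,6] — 4 tasks in the same relative order in both. dp[12][7] = 4 confirms this is the maximum.

4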